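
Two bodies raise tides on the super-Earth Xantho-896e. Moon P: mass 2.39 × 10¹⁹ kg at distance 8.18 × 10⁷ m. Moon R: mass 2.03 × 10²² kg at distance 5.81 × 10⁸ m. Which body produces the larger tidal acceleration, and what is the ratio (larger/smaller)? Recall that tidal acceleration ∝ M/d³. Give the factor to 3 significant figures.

Moon R, by a factor of ≈ 2.37

The tide-raising term goes as M/d³ (the gradient of a 1/d² field).
Moon P: (2.39 × 10¹⁹) / (8.18 × 10⁷)³ = 4.367 × 10⁻⁵
Moon R: (2.03 × 10²²) / (5.81 × 10⁸)³ = 1.035 × 10⁻⁴
Ratio (larger/smaller) = 2.37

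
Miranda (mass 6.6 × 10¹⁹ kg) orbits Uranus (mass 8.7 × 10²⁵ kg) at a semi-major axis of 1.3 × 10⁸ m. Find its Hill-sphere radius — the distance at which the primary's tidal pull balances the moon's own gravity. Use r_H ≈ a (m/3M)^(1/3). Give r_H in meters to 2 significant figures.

r_H ≈ a (m/3M)^(1/3)
    = (1.3 × 10⁸) × (6.6 × 10¹⁹ / (3 × 8.7 × 10²⁵))^(1/3)
    = 8.2 × 10⁵ m

8.2 × 10⁵ m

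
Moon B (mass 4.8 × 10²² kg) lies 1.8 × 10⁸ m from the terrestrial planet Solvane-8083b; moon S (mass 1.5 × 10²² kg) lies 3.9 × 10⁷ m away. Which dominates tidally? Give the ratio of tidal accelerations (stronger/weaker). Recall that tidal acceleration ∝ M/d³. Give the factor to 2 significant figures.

Tidal stretch scales as M/d³; compute that for each body.
Moon B: (4.8 × 10²²) / (1.8 × 10⁸)³ = 8.230 × 10⁻³
Moon S: (1.5 × 10²²) / (3.9 × 10⁷)³ = 2.529 × 10⁻¹
Ratio (larger/smaller) = 31

Moon S, by a factor of ≈ 31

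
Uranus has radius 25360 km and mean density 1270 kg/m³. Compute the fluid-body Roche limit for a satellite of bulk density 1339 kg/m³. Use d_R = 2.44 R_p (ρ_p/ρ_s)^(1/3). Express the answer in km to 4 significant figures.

d_R = 2.44 × 25360 km × (1270/1339)^(1/3)
    = 60800 km

60800 km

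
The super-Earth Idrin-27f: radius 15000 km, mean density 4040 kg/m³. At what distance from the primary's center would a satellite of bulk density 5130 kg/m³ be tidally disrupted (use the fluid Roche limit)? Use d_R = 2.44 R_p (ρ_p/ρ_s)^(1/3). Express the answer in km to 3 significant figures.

33800 km

d_R = 2.44 × 15000 km × (4040/5130)^(1/3)
    = 33800 km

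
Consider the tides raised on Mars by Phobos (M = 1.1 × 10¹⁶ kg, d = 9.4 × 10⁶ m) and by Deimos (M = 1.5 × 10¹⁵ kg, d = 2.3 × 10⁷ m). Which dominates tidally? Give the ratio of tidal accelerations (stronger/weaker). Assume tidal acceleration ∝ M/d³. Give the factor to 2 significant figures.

Phobos, by a factor of ≈ 110

Tidal acceleration ∝ M/d³, so compare M/d³ for each.
Phobos: (1.1 × 10¹⁶) / (9.4 × 10⁶)³ = 1.324 × 10⁻⁵
Deimos: (1.5 × 10¹⁵) / (2.3 × 10⁷)³ = 1.233 × 10⁻⁷
Ratio (larger/smaller) = 110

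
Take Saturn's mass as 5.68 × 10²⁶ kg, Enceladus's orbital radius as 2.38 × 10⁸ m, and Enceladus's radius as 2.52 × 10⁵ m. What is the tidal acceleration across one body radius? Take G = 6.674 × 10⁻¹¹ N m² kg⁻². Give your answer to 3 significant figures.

1.42 × 10⁻³ m/s²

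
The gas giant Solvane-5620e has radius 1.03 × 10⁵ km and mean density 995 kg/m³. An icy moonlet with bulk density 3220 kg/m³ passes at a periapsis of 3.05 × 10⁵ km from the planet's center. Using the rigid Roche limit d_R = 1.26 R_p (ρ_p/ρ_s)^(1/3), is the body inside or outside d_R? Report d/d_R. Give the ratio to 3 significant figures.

outside; d/d_R ≈ 3.48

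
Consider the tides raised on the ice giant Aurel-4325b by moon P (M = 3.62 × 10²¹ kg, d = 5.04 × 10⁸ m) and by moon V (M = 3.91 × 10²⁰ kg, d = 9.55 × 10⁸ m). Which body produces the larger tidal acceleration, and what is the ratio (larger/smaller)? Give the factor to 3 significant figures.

Moon P, by a factor of ≈ 63.0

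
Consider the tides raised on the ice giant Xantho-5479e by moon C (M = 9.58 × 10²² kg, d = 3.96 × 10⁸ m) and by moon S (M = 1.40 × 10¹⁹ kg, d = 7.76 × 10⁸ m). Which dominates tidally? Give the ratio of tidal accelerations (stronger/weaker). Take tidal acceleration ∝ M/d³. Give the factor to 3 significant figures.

Tidal stretch scales as M/d³; compute that for each body.
Moon C: (9.58 × 10²²) / (3.96 × 10⁸)³ = 1.543 × 10⁻³
Moon S: (1.40 × 10¹⁹) / (7.76 × 10⁸)³ = 2.996 × 10⁻⁸
Ratio (larger/smaller) = 51500

Moon C, by a factor of ≈ 51500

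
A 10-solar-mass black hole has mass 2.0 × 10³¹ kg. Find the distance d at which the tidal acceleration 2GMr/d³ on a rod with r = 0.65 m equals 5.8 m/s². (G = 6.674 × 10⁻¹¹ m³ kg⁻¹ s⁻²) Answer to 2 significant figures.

2GMr/d³ = a_tidal  ⇒  d = (2GMr / a_tidal)^(1/3)
d = (2 × 6.674×10⁻¹¹ × (2.0 × 10³¹) × (0.65) / (5.8))^(1/3)
  = 6.7 × 10⁶ m

6.7 × 10⁶ m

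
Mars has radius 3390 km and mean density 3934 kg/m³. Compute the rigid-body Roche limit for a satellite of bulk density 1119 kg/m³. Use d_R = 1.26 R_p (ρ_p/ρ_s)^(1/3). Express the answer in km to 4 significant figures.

d_R = 1.26 × 3390 km × (3934/1119)^(1/3)
    = 6495 km

6495 km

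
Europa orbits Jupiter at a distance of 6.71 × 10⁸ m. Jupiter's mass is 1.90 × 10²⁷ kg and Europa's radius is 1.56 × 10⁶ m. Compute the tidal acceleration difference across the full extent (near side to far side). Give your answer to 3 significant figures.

2.62 × 10⁻³ m/s²

Δg = 4GMr/d³
   = 4 × (6.674 × 10⁻¹¹) × (1.90 × 10²⁷) × (1.56 × 10⁶) / (6.71 × 10⁸)³
   = 2.62 × 10⁻³ m/s²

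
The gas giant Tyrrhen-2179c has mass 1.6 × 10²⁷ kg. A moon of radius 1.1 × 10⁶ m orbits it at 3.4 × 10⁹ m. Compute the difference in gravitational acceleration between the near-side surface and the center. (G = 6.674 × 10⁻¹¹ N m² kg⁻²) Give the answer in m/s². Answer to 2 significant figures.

Δa = 2GMr/d³
   = 2 × (6.674 × 10⁻¹¹) × (1.6 × 10²⁷) × (1.1 × 10⁶) / (3.4 × 10⁹)³
   = 6.0 × 10⁻⁶ m/s²

6.0 × 10⁻⁶ m/s²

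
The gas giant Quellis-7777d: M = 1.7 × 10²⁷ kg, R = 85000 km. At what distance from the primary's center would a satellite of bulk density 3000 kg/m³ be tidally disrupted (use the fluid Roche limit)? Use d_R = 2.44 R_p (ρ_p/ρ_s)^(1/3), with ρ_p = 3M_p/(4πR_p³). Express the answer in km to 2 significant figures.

1.3 × 10⁵ km

ρ_p = 3M_p/(4πR_p³) = 3 × (1.7 × 10²⁷) / (4π × (8.5 × 10⁷ m)³) = 660 kg/m³
d_R = 2.44 × 85000 km × (660/3000)^(1/3)
    = 1.3 × 10⁵ km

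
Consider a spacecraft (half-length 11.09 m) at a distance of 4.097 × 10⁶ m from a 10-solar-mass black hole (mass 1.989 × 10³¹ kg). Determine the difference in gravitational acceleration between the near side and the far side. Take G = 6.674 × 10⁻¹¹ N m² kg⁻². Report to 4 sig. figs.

8.563 × 10² m/s²

Near-to-far spans 2r, so the tidal difference is twice the near-to-center value: 4GMr/d³.
Δa = 4GMr/d³
   = 4 × (6.674 × 10⁻¹¹) × (1.989 × 10³¹) × (11.09) / (4.097 × 10⁶)³
   = 8.563 × 10² m/s²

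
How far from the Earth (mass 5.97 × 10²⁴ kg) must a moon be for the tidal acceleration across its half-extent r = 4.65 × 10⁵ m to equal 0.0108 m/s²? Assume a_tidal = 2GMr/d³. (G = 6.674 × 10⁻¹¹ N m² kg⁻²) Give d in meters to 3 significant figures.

3.25 × 10⁷ m

2GMr/d³ = a_tidal  ⇒  d = (2GMr / a_tidal)^(1/3)
d = (2 × 6.674×10⁻¹¹ × (5.97 × 10²⁴) × (4.65 × 10⁵) / (0.0108))^(1/3)
  = 3.25 × 10⁷ m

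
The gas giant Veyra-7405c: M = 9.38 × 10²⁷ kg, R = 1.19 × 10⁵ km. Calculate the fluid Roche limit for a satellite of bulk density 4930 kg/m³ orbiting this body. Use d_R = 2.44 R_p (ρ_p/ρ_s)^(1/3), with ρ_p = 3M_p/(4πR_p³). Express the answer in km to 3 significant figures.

1.88 × 10⁵ km

ρ_p = 3M_p/(4πR_p³) = 3 × (9.38 × 10²⁷) / (4π × (1.19 × 10⁸ m)³) = 1330 kg/m³
d_R = 2.44 × 1.19 × 10⁵ km × (1330/4930)^(1/3)
    = 1.88 × 10⁵ km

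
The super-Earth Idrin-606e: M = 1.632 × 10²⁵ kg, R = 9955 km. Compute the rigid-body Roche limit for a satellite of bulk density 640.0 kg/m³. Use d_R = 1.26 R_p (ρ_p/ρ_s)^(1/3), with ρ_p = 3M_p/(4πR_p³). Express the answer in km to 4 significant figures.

23010 km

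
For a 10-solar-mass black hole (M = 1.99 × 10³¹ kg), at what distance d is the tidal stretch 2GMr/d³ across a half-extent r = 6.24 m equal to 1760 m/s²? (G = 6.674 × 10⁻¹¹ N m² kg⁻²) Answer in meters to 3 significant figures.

2GMr/d³ = a_tidal  ⇒  d = (2GMr / a_tidal)^(1/3)
d = (2 × 6.674×10⁻¹¹ × (1.99 × 10³¹) × (6.24) / (1760))^(1/3)
  = 2.11 × 10⁶ m

2.11 × 10⁶ m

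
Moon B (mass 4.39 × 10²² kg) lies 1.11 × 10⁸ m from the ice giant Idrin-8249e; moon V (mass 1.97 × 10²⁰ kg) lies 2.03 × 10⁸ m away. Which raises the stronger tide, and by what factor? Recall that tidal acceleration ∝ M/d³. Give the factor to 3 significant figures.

Moon B, by a factor of ≈ 1360

Tidal stretch scales as M/d³; compute that for each body.
Moon B: (4.39 × 10²²) / (1.11 × 10⁸)³ = 3.210 × 10⁻²
Moon V: (1.97 × 10²⁰) / (2.03 × 10⁸)³ = 2.355 × 10⁻⁵
Ratio (larger/smaller) = 1360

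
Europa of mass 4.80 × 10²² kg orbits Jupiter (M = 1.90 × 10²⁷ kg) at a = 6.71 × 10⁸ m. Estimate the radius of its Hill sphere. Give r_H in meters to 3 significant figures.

r_H ≈ a (m/3M)^(1/3)
    = (6.71 × 10⁸) × (4.80 × 10²² / (3 × 1.90 × 10²⁷))^(1/3)
    = 1.37 × 10⁷ m

1.37 × 10⁷ m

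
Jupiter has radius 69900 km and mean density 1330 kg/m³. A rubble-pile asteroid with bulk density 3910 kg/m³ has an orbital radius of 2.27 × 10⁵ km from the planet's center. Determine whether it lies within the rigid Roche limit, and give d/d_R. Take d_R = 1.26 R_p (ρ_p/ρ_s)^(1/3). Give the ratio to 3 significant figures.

d_R = 1.26 × (69900 km) × (1330/3910)^(1/3) = 61480 km
d/d_R = (2.27 × 10⁵) / (61480) = 3.69
Since d/d_R > 1, the body is outside the Roche limit.

outside; d/d_R ≈ 3.69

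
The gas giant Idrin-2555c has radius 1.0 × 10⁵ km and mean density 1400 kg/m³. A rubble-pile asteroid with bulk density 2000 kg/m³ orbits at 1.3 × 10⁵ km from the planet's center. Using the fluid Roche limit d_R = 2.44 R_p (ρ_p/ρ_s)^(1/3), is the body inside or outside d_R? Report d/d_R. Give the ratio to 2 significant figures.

d_R = 2.44 × (1.0 × 10⁵ km) × (1400/2000)^(1/3) = 2.166 × 10⁵ km
d/d_R = (1.3 × 10⁵) / (2.166 × 10⁵) = 0.60
Since d/d_R < 1, the body is inside the Roche limit.

inside; d/d_R ≈ 0.60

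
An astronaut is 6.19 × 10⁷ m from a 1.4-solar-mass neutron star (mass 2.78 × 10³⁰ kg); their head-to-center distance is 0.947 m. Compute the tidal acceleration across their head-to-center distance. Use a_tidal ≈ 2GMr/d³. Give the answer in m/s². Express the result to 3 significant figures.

Δa = 2GMr/d³
   = 2 × (6.674 × 10⁻¹¹) × (2.78 × 10³⁰) × (0.947) / (6.19 × 10⁷)³
   = 1.48 × 10⁻³ m/s²

1.48 × 10⁻³ m/s²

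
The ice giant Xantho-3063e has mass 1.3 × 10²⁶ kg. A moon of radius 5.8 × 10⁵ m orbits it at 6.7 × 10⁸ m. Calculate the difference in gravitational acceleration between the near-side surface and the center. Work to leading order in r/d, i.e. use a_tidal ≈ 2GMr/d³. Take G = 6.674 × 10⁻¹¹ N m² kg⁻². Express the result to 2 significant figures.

3.3 × 10⁻⁵ m/s²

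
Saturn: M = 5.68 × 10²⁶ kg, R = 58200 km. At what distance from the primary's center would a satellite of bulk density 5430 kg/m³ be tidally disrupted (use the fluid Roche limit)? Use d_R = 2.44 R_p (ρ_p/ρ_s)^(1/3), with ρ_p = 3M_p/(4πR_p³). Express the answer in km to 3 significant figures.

71300 km

ρ_p = 3M_p/(4πR_p³) = 3 × (5.68 × 10²⁶) / (4π × (5.82 × 10⁷ m)³) = 688 kg/m³
d_R = 2.44 × 58200 km × (688/5430)^(1/3)
    = 71300 km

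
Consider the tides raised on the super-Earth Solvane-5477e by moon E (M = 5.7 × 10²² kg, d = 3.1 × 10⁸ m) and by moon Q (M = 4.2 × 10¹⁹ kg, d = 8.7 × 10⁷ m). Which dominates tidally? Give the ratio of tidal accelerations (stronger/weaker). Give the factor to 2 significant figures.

The tide-raising term goes as M/d³ (the gradient of a 1/d² field).
Moon E: (5.7 × 10²²) / (3.1 × 10⁸)³ = 1.913 × 10⁻³
Moon Q: (4.2 × 10¹⁹) / (8.7 × 10⁷)³ = 6.378 × 10⁻⁵
Ratio (larger/smaller) = 30

Moon E, by a factor of ≈ 30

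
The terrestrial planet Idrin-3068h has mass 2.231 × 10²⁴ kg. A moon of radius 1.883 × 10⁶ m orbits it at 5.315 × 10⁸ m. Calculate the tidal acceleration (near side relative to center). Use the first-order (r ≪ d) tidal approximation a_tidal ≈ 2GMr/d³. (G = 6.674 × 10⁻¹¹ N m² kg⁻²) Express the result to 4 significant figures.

3.735 × 10⁻⁶ m/s²

Δg = 2GMr/d³
   = 2 × (6.674 × 10⁻¹¹) × (2.231 × 10²⁴) × (1.883 × 10⁶) / (5.315 × 10⁸)³
   = 3.735 × 10⁻⁶ m/s²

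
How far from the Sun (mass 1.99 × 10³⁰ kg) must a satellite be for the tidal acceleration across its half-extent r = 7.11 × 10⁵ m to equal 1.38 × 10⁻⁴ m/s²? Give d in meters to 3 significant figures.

1.11 × 10¹⁰ m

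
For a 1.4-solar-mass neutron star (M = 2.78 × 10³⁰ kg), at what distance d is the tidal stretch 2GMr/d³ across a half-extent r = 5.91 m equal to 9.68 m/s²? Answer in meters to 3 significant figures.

2GMr/d³ = a_tidal  ⇒  d = (2GMr / a_tidal)^(1/3)
d = (2 × 6.674×10⁻¹¹ × (2.78 × 10³⁰) × (5.91) / (9.68))^(1/3)
  = 6.10 × 10⁶ m

6.10 × 10⁶ m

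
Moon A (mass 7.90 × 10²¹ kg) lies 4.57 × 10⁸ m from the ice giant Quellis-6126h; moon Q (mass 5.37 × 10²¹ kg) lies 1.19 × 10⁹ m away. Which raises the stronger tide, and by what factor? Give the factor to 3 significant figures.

Moon A, by a factor of ≈ 26.0

Tidal stretch scales as M/d³; compute that for each body.
Moon A: (7.90 × 10²¹) / (4.57 × 10⁸)³ = 8.277 × 10⁻⁵
Moon Q: (5.37 × 10²¹) / (1.19 × 10⁹)³ = 3.187 × 10⁻⁶
Ratio (larger/smaller) = 26.0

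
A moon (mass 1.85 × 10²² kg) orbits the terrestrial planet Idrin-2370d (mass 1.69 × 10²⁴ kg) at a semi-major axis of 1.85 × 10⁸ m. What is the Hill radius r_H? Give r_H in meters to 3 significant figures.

2.85 × 10⁷ m

r_H ≈ a (m/3M)^(1/3)
    = (1.85 × 10⁸) × (1.85 × 10²² / (3 × 1.69 × 10²⁴))^(1/3)
    = 2.85 × 10⁷ m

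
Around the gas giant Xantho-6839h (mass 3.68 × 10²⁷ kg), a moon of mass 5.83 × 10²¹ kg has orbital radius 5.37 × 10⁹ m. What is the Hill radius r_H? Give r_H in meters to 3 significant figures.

r_H ≈ a (m/3M)^(1/3)
    = (5.37 × 10⁹) × (5.83 × 10²¹ / (3 × 3.68 × 10²⁷))^(1/3)
    = 4.34 × 10⁷ m

4.34 × 10⁷ m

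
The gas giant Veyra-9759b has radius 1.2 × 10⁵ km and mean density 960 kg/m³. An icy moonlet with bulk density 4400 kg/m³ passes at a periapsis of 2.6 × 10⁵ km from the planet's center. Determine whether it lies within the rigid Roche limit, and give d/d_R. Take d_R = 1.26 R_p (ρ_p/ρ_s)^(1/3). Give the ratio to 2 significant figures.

outside; d/d_R ≈ 2.9

d_R = 1.26 × (1.2 × 10⁵ km) × (960/4400)^(1/3) = 91020 km
d/d_R = (2.6 × 10⁵) / (91020) = 2.9
Since d/d_R > 1, the body is outside the Roche limit.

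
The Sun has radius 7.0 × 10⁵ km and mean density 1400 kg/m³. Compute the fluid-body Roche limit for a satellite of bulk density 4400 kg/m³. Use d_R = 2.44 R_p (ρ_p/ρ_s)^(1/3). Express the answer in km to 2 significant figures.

1.2 × 10⁶ km

d_R = 2.44 × 7.0 × 10⁵ km × (1400/4400)^(1/3)
    = 1.2 × 10⁶ km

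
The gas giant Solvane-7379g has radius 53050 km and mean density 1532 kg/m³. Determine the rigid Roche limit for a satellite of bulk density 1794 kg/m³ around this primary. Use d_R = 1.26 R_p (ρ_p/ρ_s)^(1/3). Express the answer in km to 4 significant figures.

63420 km

d_R = 1.26 × 53050 km × (1532/1794)^(1/3)
    = 63420 km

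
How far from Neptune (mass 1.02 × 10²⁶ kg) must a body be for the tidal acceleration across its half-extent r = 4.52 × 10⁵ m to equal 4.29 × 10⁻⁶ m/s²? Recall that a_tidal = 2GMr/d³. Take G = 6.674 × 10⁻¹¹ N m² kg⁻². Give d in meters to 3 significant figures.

1.13 × 10⁹ m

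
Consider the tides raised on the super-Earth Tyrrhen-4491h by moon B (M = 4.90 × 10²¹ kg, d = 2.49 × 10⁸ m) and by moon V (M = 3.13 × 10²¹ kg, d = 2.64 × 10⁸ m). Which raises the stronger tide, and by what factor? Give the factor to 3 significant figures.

Moon B, by a factor of ≈ 1.87

Compare M/d³ for the two perturbers:
Moon B: (4.90 × 10²¹) / (2.49 × 10⁸)³ = 3.174 × 10⁻⁴
Moon V: (3.13 × 10²¹) / (2.64 × 10⁸)³ = 1.701 × 10⁻⁴
Ratio (larger/smaller) = 1.87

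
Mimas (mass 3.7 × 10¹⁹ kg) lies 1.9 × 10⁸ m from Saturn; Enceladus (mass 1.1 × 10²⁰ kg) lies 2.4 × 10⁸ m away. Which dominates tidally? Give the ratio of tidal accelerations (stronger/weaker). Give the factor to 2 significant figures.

Enceladus, by a factor of ≈ 1.5

Compare M/d³ for the two perturbers:
Mimas: (3.7 × 10¹⁹) / (1.9 × 10⁸)³ = 5.394 × 10⁻⁶
Enceladus: (1.1 × 10²⁰) / (2.4 × 10⁸)³ = 7.957 × 10⁻⁶
Ratio (larger/smaller) = 1.5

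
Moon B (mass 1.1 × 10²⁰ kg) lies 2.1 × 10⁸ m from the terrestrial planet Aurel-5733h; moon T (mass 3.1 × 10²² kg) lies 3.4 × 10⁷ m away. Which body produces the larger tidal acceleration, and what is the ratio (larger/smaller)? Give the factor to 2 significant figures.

Moon T, by a factor of ≈ 66000

The tide-raising term goes as M/d³ (the gradient of a 1/d² field).
Moon B: (1.1 × 10²⁰) / (2.1 × 10⁸)³ = 1.188 × 10⁻⁵
Moon T: (3.1 × 10²²) / (3.4 × 10⁷)³ = 7.887 × 10⁻¹
Ratio (larger/smaller) = 66000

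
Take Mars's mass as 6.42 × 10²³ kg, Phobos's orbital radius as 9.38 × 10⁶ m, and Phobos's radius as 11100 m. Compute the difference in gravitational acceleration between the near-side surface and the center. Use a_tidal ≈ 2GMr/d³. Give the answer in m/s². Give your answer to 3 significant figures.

Δa = 2GMr/d³
   = 2 × (6.674 × 10⁻¹¹) × (6.42 × 10²³) × (11100) / (9.38 × 10⁶)³
   = 1.15 × 10⁻³ m/s²

1.15 × 10⁻³ m/s²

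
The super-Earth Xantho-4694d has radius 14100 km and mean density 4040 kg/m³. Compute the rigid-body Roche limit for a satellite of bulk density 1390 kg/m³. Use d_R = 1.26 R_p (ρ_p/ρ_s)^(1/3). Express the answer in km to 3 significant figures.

25400 km

d_R = 1.26 × 14100 km × (4040/1390)^(1/3)
    = 25400 km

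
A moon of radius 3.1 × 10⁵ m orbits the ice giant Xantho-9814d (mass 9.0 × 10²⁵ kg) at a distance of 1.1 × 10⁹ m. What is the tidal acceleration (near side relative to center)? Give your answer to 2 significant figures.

2.8 × 10⁻⁶ m/s²

a_tidal = 2GMr/d³
        = 2 × (6.674 × 10⁻¹¹) × (9.0 × 10²⁵) × (3.1 × 10⁵) / (1.1 × 10⁹)³
        = 2.8 × 10⁻⁶ m/s²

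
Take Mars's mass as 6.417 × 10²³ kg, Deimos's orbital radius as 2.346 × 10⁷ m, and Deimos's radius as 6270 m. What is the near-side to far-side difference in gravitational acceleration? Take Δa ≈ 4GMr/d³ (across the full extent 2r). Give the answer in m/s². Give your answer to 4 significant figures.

Δa = 4GMr/d³
   = 4 × (6.674 × 10⁻¹¹) × (6.417 × 10²³) × (6270) / (2.346 × 10⁷)³
   = 8.319 × 10⁻⁵ m/s²

8.319 × 10⁻⁵ m/s²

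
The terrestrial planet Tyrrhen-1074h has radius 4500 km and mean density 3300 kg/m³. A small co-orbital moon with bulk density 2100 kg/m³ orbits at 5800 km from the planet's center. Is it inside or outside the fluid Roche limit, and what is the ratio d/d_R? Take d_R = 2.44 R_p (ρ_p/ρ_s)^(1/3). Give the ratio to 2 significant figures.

d_R = 2.44 × (4500 km) × (3300/2100)^(1/3) = 12770 km
d/d_R = (5800) / (12770) = 0.45
Since d/d_R < 1, the body is inside the Roche limit.

inside; d/d_R ≈ 0.45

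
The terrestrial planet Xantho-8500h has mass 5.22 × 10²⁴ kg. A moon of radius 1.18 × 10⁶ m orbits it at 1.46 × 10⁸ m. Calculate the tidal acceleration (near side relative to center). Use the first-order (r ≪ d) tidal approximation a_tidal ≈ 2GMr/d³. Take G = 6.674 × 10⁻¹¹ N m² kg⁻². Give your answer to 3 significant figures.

2.64 × 10⁻⁴ m/s²

Δg = 2GMr/d³
   = 2 × (6.674 × 10⁻¹¹) × (5.22 × 10²⁴) × (1.18 × 10⁶) / (1.46 × 10⁸)³
   = 2.64 × 10⁻⁴ m/s²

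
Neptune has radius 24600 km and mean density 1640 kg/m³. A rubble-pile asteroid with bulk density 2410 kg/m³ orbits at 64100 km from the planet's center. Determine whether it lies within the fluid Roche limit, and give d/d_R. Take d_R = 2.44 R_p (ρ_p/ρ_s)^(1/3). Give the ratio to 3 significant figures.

outside; d/d_R ≈ 1.21

d_R = 2.44 × (24600 km) × (1640/2410)^(1/3) = 52800 km
d/d_R = (64100) / (52800) = 1.21
Since d/d_R > 1, the body is outside the Roche limit.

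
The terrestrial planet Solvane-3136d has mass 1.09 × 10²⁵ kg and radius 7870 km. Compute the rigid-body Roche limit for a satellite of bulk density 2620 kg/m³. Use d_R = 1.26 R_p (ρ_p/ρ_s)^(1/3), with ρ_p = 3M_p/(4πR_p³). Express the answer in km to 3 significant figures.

ρ_p = 3M_p/(4πR_p³) = 3 × (1.09 × 10²⁵) / (4π × (7.87 × 10⁶ m)³) = 5340 kg/m³
d_R = 1.26 × 7870 km × (5340/2620)^(1/3)
    = 12600 km

12600 km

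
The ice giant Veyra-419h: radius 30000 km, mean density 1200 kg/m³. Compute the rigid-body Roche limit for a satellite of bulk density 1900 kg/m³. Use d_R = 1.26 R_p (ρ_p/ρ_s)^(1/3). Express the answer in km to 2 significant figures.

d_R = 1.26 × 30000 km × (1200/1900)^(1/3)
    = 32000 km

32000 km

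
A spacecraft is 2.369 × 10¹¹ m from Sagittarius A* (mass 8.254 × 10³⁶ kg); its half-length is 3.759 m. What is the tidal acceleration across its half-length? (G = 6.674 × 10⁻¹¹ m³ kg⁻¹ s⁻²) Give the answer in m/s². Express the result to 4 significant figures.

3.115 × 10⁻⁷ m/s²

Δa = 2GMr/d³
   = 2 × (6.674 × 10⁻¹¹) × (8.254 × 10³⁶) × (3.759) / (2.369 × 10¹¹)³
   = 3.115 × 10⁻⁷ m/s²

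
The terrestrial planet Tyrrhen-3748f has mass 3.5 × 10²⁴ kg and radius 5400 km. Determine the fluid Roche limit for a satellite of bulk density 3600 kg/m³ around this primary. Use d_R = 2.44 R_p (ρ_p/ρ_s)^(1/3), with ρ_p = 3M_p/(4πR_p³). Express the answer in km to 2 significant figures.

ρ_p = 3M_p/(4πR_p³) = 3 × (3.5 × 10²⁴) / (4π × (5.4 × 10⁶ m)³) = 5300 kg/m³
d_R = 2.44 × 5400 km × (5300/3600)^(1/3)
    = 15000 km

15000 km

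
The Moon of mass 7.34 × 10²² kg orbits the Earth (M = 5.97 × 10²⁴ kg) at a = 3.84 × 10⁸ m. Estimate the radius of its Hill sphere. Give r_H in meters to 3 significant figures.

r_H ≈ a (m/3M)^(1/3)
    = (3.84 × 10⁸) × (7.34 × 10²² / (3 × 5.97 × 10²⁴))^(1/3)
    = 6.15 × 10⁷ m

6.15 × 10⁷ m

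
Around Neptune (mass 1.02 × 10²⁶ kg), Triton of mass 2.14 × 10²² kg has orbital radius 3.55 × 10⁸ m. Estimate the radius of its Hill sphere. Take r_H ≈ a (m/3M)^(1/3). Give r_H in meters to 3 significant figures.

1.46 × 10⁷ m

r_H ≈ a (m/3M)^(1/3)
    = (3.55 × 10⁸) × (2.14 × 10²² / (3 × 1.02 × 10²⁶))^(1/3)
    = 1.46 × 10⁷ m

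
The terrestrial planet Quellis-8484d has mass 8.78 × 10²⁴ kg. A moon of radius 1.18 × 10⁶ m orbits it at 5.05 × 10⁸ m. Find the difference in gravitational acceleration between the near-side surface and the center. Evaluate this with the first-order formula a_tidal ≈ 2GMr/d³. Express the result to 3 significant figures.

a_tidal = 2GMr/d³
        = 2 × (6.674 × 10⁻¹¹) × (8.78 × 10²⁴) × (1.18 × 10⁶) / (5.05 × 10⁸)³
        = 1.07 × 10⁻⁵ m/s²

1.07 × 10⁻⁵ m/s²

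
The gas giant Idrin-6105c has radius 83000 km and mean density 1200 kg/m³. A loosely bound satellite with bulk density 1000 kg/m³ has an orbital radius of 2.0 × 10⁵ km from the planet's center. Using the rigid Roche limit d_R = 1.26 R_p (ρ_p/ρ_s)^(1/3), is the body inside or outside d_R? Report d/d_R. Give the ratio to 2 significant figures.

d_R = 1.26 × (83000 km) × (1200/1000)^(1/3) = 1.111 × 10⁵ km
d/d_R = (2.0 × 10⁵) / (1.111 × 10⁵) = 1.8
Since d/d_R > 1, the body is outside the Roche limit.

outside; d/d_R ≈ 1.8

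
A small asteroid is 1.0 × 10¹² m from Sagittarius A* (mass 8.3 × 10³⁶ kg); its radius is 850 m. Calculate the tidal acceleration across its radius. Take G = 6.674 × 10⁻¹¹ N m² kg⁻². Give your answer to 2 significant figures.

Δg = 2GMr/d³
   = 2 × (6.674 × 10⁻¹¹) × (8.3 × 10³⁶) × (850) / (1.0 × 10¹²)³
   = 9.4 × 10⁻⁷ m/s²

9.4 × 10⁻⁷ m/s²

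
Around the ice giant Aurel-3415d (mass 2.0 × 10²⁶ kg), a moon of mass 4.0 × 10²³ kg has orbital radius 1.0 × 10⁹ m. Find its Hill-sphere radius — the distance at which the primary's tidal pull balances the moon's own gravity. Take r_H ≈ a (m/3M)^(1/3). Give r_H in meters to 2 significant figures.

8.7 × 10⁷ m

r_H ≈ a (m/3M)^(1/3)
    = (1.0 × 10⁹) × (4.0 × 10²³ / (3 × 2.0 × 10²⁶))^(1/3)
    = 8.7 × 10⁷ m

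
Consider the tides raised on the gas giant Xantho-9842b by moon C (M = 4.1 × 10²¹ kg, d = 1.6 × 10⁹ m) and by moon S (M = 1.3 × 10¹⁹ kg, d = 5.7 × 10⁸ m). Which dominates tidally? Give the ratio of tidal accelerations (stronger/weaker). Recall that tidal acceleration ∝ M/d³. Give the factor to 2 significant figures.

Tidal acceleration ∝ M/d³, so compare M/d³ for each.
Moon C: (4.1 × 10²¹) / (1.6 × 10⁹)³ = 1.001 × 10⁻⁶
Moon S: (1.3 × 10¹⁹) / (5.7 × 10⁸)³ = 7.020 × 10⁻⁸
Ratio (larger/smaller) = 14

Moon C, by a factor of ≈ 14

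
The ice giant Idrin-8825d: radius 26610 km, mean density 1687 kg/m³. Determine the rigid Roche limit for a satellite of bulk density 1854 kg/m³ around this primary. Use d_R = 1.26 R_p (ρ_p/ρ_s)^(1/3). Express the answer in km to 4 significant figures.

d_R = 1.26 × 26610 km × (1687/1854)^(1/3)
    = 32490 km

32490 km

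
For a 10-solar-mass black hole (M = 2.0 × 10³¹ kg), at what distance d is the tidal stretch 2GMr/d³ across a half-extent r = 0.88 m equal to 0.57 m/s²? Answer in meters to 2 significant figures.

1.6 × 10⁷ m

2GMr/d³ = a_tidal  ⇒  d = (2GMr / a_tidal)^(1/3)
d = (2 × 6.674×10⁻¹¹ × (2.0 × 10³¹) × (0.88) / (0.57))^(1/3)
  = 1.6 × 10⁷ m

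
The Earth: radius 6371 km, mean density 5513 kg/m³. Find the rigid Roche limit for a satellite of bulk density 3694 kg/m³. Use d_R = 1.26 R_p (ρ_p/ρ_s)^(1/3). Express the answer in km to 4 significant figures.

d_R = 1.26 × 6371 km × (5513/3694)^(1/3)
    = 9174 km

9174 km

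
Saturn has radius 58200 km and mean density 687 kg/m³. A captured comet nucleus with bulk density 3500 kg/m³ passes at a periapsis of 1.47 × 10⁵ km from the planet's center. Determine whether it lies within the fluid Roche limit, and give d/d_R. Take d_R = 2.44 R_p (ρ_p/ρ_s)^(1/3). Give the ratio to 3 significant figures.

outside; d/d_R ≈ 1.78

d_R = 2.44 × (58200 km) × (687/3500)^(1/3) = 82530 km
d/d_R = (1.47 × 10⁵) / (82530) = 1.78
Since d/d_R > 1, the body is outside the Roche limit.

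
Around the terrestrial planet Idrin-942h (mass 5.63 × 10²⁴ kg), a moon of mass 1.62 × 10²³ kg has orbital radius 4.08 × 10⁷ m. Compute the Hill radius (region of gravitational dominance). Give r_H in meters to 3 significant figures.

8.67 × 10⁶ m

r_H ≈ a (m/3M)^(1/3)
    = (4.08 × 10⁷) × (1.62 × 10²³ / (3 × 5.63 × 10²⁴))^(1/3)
    = 8.67 × 10⁶ m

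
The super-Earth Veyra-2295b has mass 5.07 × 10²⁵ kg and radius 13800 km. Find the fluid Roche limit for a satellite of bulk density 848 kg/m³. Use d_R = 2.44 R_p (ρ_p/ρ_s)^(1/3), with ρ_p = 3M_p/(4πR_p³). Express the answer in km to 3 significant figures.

59200 km

ρ_p = 3M_p/(4πR_p³) = 3 × (5.07 × 10²⁵) / (4π × (1.38 × 10⁷ m)³) = 4610 kg/m³
d_R = 2.44 × 13800 km × (4610/848)^(1/3)
    = 59200 km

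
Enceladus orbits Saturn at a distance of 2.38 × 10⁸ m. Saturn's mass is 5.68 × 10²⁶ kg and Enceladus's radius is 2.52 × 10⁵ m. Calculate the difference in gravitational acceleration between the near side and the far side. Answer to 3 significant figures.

2.83 × 10⁻³ m/s²

a_tidal = 4GMr/d³
        = 4 × (6.674 × 10⁻¹¹) × (5.68 × 10²⁶) × (2.52 × 10⁵) / (2.38 × 10⁸)³
        = 2.83 × 10⁻³ m/s²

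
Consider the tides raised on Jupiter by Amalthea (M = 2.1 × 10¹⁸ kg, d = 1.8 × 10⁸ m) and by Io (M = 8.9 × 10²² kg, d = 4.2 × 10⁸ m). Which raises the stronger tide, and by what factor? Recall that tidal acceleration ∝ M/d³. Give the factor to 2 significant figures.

Io, by a factor of ≈ 3300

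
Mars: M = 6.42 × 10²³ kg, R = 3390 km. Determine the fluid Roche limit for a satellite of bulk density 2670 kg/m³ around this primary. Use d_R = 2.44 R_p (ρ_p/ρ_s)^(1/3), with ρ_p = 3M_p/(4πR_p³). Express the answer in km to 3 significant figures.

9410 km

ρ_p = 3M_p/(4πR_p³) = 3 × (6.42 × 10²³) / (4π × (3.39 × 10⁶ m)³) = 3930 kg/m³
d_R = 2.44 × 3390 km × (3930/2670)^(1/3)
    = 9410 km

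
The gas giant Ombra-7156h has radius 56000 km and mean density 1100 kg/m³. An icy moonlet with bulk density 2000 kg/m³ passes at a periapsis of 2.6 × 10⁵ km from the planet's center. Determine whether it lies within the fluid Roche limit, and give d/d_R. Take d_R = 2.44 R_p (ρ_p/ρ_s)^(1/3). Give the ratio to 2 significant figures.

d_R = 2.44 × (56000 km) × (1100/2000)^(1/3) = 1.120 × 10⁵ km
d/d_R = (2.6 × 10⁵) / (1.120 × 10⁵) = 2.3
Since d/d_R > 1, the body is outside the Roche limit.

outside; d/d_R ≈ 2.3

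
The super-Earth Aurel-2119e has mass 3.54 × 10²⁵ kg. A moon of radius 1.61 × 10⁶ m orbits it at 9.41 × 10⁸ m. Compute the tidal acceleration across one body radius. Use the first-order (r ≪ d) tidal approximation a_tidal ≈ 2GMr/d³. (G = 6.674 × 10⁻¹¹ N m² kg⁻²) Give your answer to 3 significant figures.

9.13 × 10⁻⁶ m/s²

a_tidal = 2GMr/d³
        = 2 × (6.674 × 10⁻¹¹) × (3.54 × 10²⁵) × (1.61 × 10⁶) / (9.41 × 10⁸)³
        = 9.13 × 10⁻⁶ m/s²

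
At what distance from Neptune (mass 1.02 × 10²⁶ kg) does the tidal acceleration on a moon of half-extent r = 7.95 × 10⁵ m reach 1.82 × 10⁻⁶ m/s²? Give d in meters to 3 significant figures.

1.81 × 10⁹ m

2GMr/d³ = a_tidal  ⇒  d = (2GMr / a_tidal)^(1/3)
d = (2 × 6.674×10⁻¹¹ × (1.02 × 10²⁶) × (7.95 × 10⁵) / (1.82 × 10⁻⁶))^(1/3)
  = 1.81 × 10⁹ m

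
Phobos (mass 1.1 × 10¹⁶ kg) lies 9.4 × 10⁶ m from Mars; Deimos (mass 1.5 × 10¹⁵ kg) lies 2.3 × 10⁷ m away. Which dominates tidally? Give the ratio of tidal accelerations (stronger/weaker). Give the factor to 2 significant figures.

Phobos, by a factor of ≈ 110

Tidal acceleration ∝ M/d³, so compare M/d³ for each.
Phobos: (1.1 × 10¹⁶) / (9.4 × 10⁶)³ = 1.324 × 10⁻⁵
Deimos: (1.5 × 10¹⁵) / (2.3 × 10⁷)³ = 1.233 × 10⁻⁷
Ratio (larger/smaller) = 110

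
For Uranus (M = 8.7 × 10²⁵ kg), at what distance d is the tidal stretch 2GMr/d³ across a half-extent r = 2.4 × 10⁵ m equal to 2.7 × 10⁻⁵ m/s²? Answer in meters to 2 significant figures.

2GMr/d³ = a_tidal  ⇒  d = (2GMr / a_tidal)^(1/3)
d = (2 × 6.674×10⁻¹¹ × (8.7 × 10²⁵) × (2.4 × 10⁵) / (2.7 × 10⁻⁵))^(1/3)
  = 4.7 × 10⁸ m

4.7 × 10⁸ m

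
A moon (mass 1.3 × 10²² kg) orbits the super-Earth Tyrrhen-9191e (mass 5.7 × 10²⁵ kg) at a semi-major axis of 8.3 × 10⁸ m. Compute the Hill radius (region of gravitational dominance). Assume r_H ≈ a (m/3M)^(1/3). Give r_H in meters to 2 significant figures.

3.5 × 10⁷ m

r_H ≈ a (m/3M)^(1/3)
    = (8.3 × 10⁸) × (1.3 × 10²² / (3 × 5.7 × 10²⁵))^(1/3)
    = 3.5 × 10⁷ m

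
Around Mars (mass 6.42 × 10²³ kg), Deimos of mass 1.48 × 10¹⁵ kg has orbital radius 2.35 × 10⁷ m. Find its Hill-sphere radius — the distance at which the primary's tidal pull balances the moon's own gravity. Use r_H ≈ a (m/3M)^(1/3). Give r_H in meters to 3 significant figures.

2.15 × 10⁴ m

r_H ≈ a (m/3M)^(1/3)
    = (2.35 × 10⁷) × (1.48 × 10¹⁵ / (3 × 6.42 × 10²³))^(1/3)
    = 2.15 × 10⁴ m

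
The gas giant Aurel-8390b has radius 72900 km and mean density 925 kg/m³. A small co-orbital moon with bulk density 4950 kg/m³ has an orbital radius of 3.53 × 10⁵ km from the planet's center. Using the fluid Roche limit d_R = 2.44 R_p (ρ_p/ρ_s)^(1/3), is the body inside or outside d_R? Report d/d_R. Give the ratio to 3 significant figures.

outside; d/d_R ≈ 3.47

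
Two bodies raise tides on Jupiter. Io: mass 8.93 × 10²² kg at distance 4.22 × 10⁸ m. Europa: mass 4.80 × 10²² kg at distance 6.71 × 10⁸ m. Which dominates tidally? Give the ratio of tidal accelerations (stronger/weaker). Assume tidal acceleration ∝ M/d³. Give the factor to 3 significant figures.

Io, by a factor of ≈ 7.48

Tidal acceleration ∝ M/d³, so compare M/d³ for each.
Io: (8.93 × 10²²) / (4.22 × 10⁸)³ = 1.188 × 10⁻³
Europa: (4.80 × 10²²) / (6.71 × 10⁸)³ = 1.589 × 10⁻⁴
Ratio (larger/smaller) = 7.48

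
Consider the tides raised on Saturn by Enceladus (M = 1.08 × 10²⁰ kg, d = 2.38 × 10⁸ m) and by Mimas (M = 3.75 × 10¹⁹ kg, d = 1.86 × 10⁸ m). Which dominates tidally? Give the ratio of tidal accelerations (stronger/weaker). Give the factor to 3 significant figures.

The tide-raising term goes as M/d³ (the gradient of a 1/d² field).
Enceladus: (1.08 × 10²⁰) / (2.38 × 10⁸)³ = 8.011 × 10⁻⁶
Mimas: (3.75 × 10¹⁹) / (1.86 × 10⁸)³ = 5.828 × 10⁻⁶
Ratio (larger/smaller) = 1.37

Enceladus, by a factor of ≈ 1.37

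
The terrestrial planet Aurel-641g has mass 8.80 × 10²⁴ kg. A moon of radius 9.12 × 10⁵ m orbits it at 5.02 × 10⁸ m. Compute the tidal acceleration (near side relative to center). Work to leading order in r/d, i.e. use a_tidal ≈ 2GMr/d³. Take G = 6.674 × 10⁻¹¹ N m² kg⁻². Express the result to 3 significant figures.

8.47 × 10⁻⁶ m/s²

Differencing GM/(d−r)² and GM/d² to first order in r/d gives 2GMr/d³.
Δa = 2GMr/d³
   = 2 × (6.674 × 10⁻¹¹) × (8.80 × 10²⁴) × (9.12 × 10⁵) / (5.02 × 10⁸)³
   = 8.47 × 10⁻⁶ m/s²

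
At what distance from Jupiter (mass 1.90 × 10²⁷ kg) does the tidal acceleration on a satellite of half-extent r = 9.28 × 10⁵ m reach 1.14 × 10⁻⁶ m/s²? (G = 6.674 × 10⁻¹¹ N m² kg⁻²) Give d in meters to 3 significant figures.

5.91 × 10⁹ m

2GMr/d³ = a_tidal  ⇒  d = (2GMr / a_tidal)^(1/3)
d = (2 × 6.674×10⁻¹¹ × (1.90 × 10²⁷) × (9.28 × 10⁵) / (1.14 × 10⁻⁶))^(1/3)
  = 5.91 × 10⁹ m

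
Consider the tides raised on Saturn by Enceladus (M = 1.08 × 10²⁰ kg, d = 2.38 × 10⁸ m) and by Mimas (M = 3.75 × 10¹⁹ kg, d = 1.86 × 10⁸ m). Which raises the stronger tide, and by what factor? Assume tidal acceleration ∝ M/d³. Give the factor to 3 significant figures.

Compare M/d³ for the two perturbers:
Enceladus: (1.08 × 10²⁰) / (2.38 × 10⁸)³ = 8.011 × 10⁻⁶
Mimas: (3.75 × 10¹⁹) / (1.86 × 10⁸)³ = 5.828 × 10⁻⁶
Ratio (larger/smaller) = 1.37

Enceladus, by a factor of ≈ 1.37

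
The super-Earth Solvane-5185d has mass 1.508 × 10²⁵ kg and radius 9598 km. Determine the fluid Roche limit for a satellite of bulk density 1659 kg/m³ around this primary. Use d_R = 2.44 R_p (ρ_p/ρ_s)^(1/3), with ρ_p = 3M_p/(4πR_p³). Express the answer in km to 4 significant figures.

31590 km

ρ_p = 3M_p/(4πR_p³) = 3 × (1.508 × 10²⁵) / (4π × (9.598 × 10⁶ m)³) = 4072 kg/m³
d_R = 2.44 × 9598 km × (4072/1659)^(1/3)
    = 31590 km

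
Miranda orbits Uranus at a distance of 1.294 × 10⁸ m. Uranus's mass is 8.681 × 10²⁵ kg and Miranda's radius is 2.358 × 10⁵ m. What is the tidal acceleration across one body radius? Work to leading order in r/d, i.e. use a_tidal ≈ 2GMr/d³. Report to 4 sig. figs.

a_tidal = 2GMr/d³
        = 2 × (6.674 × 10⁻¹¹) × (8.681 × 10²⁵) × (2.358 × 10⁵) / (1.294 × 10⁸)³
        = 1.261 × 10⁻³ m/s²

1.261 × 10⁻³ m/s²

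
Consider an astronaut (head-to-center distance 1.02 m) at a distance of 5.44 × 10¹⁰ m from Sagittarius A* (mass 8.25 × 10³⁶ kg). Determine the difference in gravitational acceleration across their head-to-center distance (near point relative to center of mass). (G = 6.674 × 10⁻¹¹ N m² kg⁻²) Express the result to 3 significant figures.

Δg = 2GMr/d³
   = 2 × (6.674 × 10⁻¹¹) × (8.25 × 10³⁶) × (1.02) / (5.44 × 10¹⁰)³
   = 6.98 × 10⁻⁶ m/s²

6.98 × 10⁻⁶ m/s²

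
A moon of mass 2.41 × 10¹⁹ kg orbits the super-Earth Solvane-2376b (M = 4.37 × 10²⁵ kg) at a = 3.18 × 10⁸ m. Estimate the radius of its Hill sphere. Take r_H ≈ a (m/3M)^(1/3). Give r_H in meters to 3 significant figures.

1.81 × 10⁶ m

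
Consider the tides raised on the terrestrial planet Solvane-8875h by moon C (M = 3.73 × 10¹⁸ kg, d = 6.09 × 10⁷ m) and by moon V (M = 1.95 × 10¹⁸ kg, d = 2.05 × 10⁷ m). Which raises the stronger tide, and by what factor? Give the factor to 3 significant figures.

The tide-raising term goes as M/d³ (the gradient of a 1/d² field).
Moon C: (3.73 × 10¹⁸) / (6.09 × 10⁷)³ = 1.651 × 10⁻⁵
Moon V: (1.95 × 10¹⁸) / (2.05 × 10⁷)³ = 2.263 × 10⁻⁴
Ratio (larger/smaller) = 13.7

Moon V, by a factor of ≈ 13.7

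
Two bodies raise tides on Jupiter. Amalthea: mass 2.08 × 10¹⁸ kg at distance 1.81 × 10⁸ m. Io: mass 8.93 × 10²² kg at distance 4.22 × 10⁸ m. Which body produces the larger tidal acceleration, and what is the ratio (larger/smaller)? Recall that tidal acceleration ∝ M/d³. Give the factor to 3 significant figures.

Io, by a factor of ≈ 3390

Compare M/d³ for the two perturbers:
Amalthea: (2.08 × 10¹⁸) / (1.81 × 10⁸)³ = 3.508 × 10⁻⁷
Io: (8.93 × 10²²) / (4.22 × 10⁸)³ = 1.188 × 10⁻³
Ratio (larger/smaller) = 3390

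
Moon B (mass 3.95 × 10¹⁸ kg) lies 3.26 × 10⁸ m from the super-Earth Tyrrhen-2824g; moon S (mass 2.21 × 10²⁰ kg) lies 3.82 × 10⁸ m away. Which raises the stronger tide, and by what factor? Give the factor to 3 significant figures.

Tidal stretch scales as M/d³; compute that for each body.
Moon B: (3.95 × 10¹⁸) / (3.26 × 10⁸)³ = 1.140 × 10⁻⁷
Moon S: (2.21 × 10²⁰) / (3.82 × 10⁸)³ = 3.965 × 10⁻⁶
Ratio (larger/smaller) = 34.8

Moon S, by a factor of ≈ 34.8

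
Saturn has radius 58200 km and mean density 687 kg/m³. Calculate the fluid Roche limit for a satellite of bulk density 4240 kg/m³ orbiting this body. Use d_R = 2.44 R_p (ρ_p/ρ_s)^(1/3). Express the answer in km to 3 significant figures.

77400 km

d_R = 2.44 × 58200 km × (687/4240)^(1/3)
    = 77400 km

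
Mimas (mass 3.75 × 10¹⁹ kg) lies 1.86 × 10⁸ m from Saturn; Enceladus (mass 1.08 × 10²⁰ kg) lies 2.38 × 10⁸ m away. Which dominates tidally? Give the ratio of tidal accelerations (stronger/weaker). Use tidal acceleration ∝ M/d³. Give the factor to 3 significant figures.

Compare M/d³ for the two perturbers:
Mimas: (3.75 × 10¹⁹) / (1.86 × 10⁸)³ = 5.828 × 10⁻⁶
Enceladus: (1.08 × 10²⁰) / (2.38 × 10⁸)³ = 8.011 × 10⁻⁶
Ratio (larger/smaller) = 1.37

Enceladus, by a factor of ≈ 1.37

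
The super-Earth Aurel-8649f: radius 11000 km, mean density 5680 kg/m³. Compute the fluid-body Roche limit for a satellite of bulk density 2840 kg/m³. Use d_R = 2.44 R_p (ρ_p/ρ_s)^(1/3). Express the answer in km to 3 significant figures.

33800 km

d_R = 2.44 × 11000 km × (5680/2840)^(1/3)
    = 33800 km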